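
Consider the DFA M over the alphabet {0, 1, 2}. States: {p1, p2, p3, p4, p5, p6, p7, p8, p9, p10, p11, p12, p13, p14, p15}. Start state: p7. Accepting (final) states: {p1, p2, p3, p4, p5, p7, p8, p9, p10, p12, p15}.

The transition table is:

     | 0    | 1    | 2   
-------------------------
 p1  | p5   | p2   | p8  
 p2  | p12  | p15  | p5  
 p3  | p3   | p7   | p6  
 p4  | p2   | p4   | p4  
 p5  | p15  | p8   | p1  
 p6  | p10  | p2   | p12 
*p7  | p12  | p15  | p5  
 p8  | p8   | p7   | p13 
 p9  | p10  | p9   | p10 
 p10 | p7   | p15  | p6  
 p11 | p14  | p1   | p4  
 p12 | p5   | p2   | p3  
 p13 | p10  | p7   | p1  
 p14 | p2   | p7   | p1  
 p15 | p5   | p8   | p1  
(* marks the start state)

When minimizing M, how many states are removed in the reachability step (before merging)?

4

Starting at p7 and following transitions, the reachable set is {p1, p2, p3, p5, p6, p7, p8, p10, p12, p13, p15}. That leaves p4, p9, p11, p14 unreachable — 4 in total.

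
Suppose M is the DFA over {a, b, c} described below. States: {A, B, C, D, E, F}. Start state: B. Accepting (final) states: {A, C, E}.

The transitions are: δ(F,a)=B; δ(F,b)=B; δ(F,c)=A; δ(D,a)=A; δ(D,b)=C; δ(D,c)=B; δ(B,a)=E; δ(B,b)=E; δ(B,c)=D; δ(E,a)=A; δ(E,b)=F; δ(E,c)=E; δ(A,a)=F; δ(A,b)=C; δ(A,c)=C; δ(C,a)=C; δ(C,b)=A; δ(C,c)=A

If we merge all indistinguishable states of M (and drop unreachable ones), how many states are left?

6

All states are reachable from the start state.
P0 = {A,C,E} | {B,D,F}.
On input a, block {A,C,E} splits into {C,E} and {A}.
On input a, block {C,E} splits into {C} and {E}.
Refine {B,D,F} on symbol a: members go to different blocks, giving {B} and {D} and {F}.
Stable partition: {C} | {B} | {A} | {E} | {D} | {F} — 6 equivalence classes.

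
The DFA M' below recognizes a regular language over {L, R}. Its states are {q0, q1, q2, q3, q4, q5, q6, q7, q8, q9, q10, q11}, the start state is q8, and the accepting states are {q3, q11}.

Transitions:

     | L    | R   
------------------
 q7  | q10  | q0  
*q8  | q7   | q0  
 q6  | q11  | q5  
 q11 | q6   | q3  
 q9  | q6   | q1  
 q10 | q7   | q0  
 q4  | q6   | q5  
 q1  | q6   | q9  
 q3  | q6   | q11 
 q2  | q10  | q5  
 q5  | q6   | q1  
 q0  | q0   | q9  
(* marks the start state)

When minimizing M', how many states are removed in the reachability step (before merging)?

No path from q8 leads to q2, q4; the other 10 states are all reachable.

2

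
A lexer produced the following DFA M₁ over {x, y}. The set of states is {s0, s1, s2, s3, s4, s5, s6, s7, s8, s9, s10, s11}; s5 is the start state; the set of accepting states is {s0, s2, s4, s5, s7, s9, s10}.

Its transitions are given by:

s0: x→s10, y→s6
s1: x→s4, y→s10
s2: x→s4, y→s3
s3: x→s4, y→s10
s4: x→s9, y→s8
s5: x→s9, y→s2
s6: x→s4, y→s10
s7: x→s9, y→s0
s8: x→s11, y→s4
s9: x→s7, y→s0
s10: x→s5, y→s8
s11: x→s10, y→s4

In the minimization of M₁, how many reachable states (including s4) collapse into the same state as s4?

States {s1} cannot be reached from the start state, so discard them.
P0 = {s0,s2,s4,s5,s7,s9,s10} | {s3,s6,s8,s11}.
Split {s0,s2,s4,s5,s7,s9,s10} by δ(·,y) → {s0,s2,s4,s10} and {s5,s7,s9}.
Refine {s0,s2,s4,s10} on symbol x: members go to different blocks, giving {s0,s2} and {s4,s10}.
Split {s3,s6,s8,s11} by δ(·,x) → {s3,s6,s11} and {s8}.
Stable partition: {s0,s2} | {s3,s6,s11} | {s5,s7,s9} | {s4,s10} | {s8} — 5 equivalence classes.
The equivalence class containing s4 is {s4,s10}, of size 2.

2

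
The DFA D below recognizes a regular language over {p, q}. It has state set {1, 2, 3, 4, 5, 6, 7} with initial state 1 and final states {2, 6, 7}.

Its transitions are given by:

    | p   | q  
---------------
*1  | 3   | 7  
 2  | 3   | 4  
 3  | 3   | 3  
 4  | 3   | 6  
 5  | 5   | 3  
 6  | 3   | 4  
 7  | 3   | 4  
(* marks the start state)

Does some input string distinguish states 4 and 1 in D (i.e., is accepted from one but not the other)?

No

States {2,5} cannot be reached from the start state, so discard them.
Start with accepting vs non-accepting: {6,7} | {1,3,4}.
On input q, block {1,3,4} splits into {1,4} and {3}.
The partition is now stable with 3 blocks: {6,7} | {1,4} | {3}.
4 and 1 lie in the same block of the stable partition, so they are equivalent — no string distinguishes them.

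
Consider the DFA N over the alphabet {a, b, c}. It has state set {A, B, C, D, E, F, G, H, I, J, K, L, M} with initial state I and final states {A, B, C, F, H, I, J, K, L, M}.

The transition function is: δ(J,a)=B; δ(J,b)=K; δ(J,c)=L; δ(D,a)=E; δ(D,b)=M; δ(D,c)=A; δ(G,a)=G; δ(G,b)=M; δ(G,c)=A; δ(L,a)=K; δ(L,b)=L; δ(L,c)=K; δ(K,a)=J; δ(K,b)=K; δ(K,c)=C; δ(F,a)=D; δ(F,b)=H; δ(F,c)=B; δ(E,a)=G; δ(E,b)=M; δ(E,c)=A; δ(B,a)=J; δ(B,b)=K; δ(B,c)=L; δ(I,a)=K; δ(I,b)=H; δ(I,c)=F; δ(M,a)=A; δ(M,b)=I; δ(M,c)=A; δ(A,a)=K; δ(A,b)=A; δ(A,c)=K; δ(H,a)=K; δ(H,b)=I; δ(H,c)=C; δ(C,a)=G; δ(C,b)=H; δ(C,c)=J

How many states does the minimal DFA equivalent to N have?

7

Initial partition by acceptance: {A,B,C,F,H,I,J,K,L,M} | {D,E,G}.
Split {A,B,C,F,H,I,J,K,L,M} by δ(·,a) → {A,B,H,I,J,K,L,M} and {C,F}.
Refine {A,B,H,I,J,K,L,M} on symbol c: members go to different blocks, giving {A,B,J,L,M} and {H,I,K}.
Split {A,B,J,L,M} by δ(·,a) → {B,J,M} and {A,L}.
Split {B,J,M} by δ(·,a) → {B,J} and {M}.
Split {H,I,K} by δ(·,a) → {H,I} and {K}.
No further refinement is possible. Final partition (7 blocks): {B,J} | {D,E,G} | {C,F} | {H,I} | {A,L} | {M} | {K}.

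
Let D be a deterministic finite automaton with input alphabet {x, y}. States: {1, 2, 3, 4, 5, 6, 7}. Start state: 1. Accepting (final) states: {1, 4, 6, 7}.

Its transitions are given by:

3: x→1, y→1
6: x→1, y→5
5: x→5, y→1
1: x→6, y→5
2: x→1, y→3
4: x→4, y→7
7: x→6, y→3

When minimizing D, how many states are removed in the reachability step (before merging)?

4

No path from 1 leads to 2, 3, 4, 7; the other 3 states are all reachable.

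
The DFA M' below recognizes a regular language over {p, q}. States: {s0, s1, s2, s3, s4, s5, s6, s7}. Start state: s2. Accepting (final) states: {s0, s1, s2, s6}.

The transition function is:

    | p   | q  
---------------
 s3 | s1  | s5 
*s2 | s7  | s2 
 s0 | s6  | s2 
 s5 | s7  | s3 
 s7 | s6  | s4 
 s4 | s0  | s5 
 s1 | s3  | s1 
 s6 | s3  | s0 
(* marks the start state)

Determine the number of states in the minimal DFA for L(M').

P0 = {s0,s1,s2,s6} | {s3,s4,s5,s7}.
On input p, block {s0,s1,s2,s6} splits into {s1,s2,s6} and {s0}.
On input q, block {s1,s2,s6} splits into {s1,s2} and {s6}.
Split {s3,s4,s5,s7} by δ(·,p) → {s3} and {s4} and {s5} and {s7}.
Split {s1,s2} by δ(·,p) → {s1} and {s2}.
No further refinement is possible. Final partition (8 blocks): {s1} | {s3} | {s0} | {s6} | {s4} | {s5} | {s7} | {s2}.

8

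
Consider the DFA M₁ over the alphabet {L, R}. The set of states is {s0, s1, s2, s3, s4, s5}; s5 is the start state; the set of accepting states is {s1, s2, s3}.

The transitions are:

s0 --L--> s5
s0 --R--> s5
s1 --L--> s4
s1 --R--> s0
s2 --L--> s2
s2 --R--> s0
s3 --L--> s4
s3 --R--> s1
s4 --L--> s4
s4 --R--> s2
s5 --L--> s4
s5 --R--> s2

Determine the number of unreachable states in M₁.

No path from s5 leads to s1, s3; the other 4 states are all reachable.

2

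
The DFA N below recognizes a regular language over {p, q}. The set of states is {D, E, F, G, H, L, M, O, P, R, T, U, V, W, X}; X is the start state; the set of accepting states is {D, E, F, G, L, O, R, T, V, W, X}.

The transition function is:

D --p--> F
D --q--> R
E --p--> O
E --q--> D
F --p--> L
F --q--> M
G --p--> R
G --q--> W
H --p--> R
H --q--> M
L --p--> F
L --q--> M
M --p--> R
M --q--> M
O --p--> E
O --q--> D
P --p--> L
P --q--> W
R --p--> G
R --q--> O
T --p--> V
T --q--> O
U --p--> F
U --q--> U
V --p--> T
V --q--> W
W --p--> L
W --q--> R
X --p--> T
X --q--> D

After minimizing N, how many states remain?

6

States {H,P,U} cannot be reached from the start state, so discard them.
Start with accepting vs non-accepting: {D,E,F,G,L,O,R,T,V,W,X} | {M}.
On input q, block {D,E,F,G,L,O,R,T,V,W,X} splits into {D,E,G,O,R,T,V,W,X} and {F,L}.
Refine {D,E,G,O,R,T,V,W,X} on symbol p: members go to different blocks, giving {E,G,O,R,T,V,X} and {D,W}.
Split {E,G,O,R,T,V,X} by δ(·,q) → {E,G,O,V,X} and {R,T}.
Split {E,G,O,V,X} by δ(·,p) → {G,V,X} and {E,O}.
No further refinement is possible. Final partition (6 blocks): {G,V,X} | {M} | {F,L} | {D,W} | {R,T} | {E,O}.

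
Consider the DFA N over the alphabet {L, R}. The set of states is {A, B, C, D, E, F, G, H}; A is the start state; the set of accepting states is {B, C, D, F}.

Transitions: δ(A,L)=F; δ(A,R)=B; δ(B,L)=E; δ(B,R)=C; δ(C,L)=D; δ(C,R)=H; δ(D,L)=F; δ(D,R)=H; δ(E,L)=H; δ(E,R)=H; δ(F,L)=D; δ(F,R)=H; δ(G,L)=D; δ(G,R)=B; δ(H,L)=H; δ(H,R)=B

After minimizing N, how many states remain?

First remove the unreachable states {G}; 7 states remain.
P0 = {B,C,D,F} | {A,E,H}.
On input L, block {B,C,D,F} splits into {C,D,F} and {B}.
On input L, block {A,E,H} splits into {E,H} and {A}.
On input R, block {E,H} splits into {E} and {H}.
No further refinement is possible. Final partition (5 blocks): {C,D,F} | {E} | {B} | {A} | {H}.

5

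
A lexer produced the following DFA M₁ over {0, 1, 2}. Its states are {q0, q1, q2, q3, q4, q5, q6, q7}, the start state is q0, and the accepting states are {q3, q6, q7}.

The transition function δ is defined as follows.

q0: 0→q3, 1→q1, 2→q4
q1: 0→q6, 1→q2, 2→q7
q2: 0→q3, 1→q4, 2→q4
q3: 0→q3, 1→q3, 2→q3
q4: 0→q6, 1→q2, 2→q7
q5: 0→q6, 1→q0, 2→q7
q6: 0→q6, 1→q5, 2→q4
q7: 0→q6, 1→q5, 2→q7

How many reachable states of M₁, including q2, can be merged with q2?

All states are reachable from the start state.
Start with accepting vs non-accepting: {q3,q6,q7} | {q0,q1,q2,q4,q5}.
On input 1, block {q3,q6,q7} splits into {q6,q7} and {q3}.
Split {q6,q7} by δ(·,2) → {q6} and {q7}.
Split {q0,q1,q2,q4,q5} by δ(·,0) → {q1,q4,q5} and {q0,q2}.
The partition is now stable with 5 blocks: {q6} | {q1,q4,q5} | {q3} | {q7} | {q0,q2}.
State q2 belongs to the block {q0,q2}, which has 2 states.

2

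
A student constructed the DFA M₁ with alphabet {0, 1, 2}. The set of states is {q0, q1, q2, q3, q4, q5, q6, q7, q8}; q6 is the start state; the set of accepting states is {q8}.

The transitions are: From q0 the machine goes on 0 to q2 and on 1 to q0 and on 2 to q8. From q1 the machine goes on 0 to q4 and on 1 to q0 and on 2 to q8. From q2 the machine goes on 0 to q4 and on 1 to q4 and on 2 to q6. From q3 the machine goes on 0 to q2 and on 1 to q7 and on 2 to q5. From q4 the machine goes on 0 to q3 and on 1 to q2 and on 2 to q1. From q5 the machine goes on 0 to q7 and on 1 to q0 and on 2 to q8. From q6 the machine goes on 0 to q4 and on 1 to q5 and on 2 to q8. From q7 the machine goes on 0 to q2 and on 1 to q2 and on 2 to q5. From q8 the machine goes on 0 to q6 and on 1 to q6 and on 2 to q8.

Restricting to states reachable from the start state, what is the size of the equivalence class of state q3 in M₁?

4

Start with accepting vs non-accepting: {q8} | {q0,q1,q2,q3,q4,q5,q6,q7}.
Refine {q0,q1,q2,q3,q4,q5,q6,q7} on symbol 2: members go to different blocks, giving {q0,q1,q5,q6} and {q2,q3,q4,q7}.
Stable partition: {q8} | {q0,q1,q5,q6} | {q2,q3,q4,q7} — 3 equivalence classes.
The equivalence class containing q3 is {q2,q3,q4,q7}, of size 4.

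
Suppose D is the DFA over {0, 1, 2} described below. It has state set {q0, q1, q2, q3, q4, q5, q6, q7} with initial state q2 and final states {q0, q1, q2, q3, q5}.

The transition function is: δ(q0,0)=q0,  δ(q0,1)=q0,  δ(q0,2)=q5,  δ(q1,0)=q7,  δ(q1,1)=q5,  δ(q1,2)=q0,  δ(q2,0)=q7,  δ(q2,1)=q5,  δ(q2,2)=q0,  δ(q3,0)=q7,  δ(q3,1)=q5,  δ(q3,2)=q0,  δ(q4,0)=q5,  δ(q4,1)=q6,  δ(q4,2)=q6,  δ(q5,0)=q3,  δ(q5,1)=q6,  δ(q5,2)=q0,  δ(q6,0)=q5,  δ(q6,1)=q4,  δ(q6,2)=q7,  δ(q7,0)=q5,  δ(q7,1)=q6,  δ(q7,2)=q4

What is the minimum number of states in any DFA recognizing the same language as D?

4

Reachable states from the start: {q0,q2,q3,q4,q5,q6,q7}. Unreachable: {q1} — drop them.
Start with accepting vs non-accepting: {q0,q2,q3,q5} | {q4,q6,q7}.
Split {q0,q2,q3,q5} by δ(·,0) → {q0,q5} and {q2,q3}.
On input 0, block {q0,q5} splits into {q0} and {q5}.
Stable partition: {q0} | {q4,q6,q7} | {q2,q3} | {q5} — 4 equivalence classes.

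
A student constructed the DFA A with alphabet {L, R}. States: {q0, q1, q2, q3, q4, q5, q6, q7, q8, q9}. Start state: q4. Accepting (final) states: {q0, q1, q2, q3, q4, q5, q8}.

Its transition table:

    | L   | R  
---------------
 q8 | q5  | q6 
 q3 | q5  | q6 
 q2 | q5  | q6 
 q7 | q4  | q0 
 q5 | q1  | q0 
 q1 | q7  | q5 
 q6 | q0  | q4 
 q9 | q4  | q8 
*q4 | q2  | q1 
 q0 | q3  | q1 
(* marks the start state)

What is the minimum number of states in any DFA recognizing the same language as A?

5

Reachable states from the start: {q0,q1,q2,q3,q4,q5,q6,q7}. Unreachable: {q8,q9} — drop them.
P0 = {q0,q1,q2,q3,q4,q5} | {q6,q7}.
Refine {q0,q1,q2,q3,q4,q5} on symbol L: members go to different blocks, giving {q0,q2,q3,q4,q5} and {q1}.
Split {q0,q2,q3,q4,q5} by δ(·,L) → {q0,q2,q3,q4} and {q5}.
On input L, block {q0,q2,q3,q4} splits into {q0,q4} and {q2,q3}.
The partition is now stable with 5 blocks: {q0,q4} | {q6,q7} | {q1} | {q5} | {q2,q3}.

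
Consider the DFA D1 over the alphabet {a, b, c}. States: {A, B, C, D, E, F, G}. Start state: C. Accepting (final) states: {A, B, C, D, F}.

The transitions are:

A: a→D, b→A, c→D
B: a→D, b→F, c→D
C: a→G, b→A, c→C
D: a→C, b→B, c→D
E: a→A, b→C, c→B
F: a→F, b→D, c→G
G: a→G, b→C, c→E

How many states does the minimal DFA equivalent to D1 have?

Every state is reachable, so we keep all 7.
P0 = {A,B,C,D,F} | {E,G}.
On input a, block {A,B,C,D,F} splits into {A,B,D,F} and {C}.
On input a, block {A,B,D,F} splits into {A,B,F} and {D}.
Refine {A,B,F} on symbol a: members go to different blocks, giving {A,B} and {F}.
Split {A,B} by δ(·,b) → {A} and {B}.
Split {E,G} by δ(·,a) → {E} and {G}.
No further refinement is possible. Final partition (7 blocks): {A} | {E} | {C} | {D} | {F} | {B} | {G}.

7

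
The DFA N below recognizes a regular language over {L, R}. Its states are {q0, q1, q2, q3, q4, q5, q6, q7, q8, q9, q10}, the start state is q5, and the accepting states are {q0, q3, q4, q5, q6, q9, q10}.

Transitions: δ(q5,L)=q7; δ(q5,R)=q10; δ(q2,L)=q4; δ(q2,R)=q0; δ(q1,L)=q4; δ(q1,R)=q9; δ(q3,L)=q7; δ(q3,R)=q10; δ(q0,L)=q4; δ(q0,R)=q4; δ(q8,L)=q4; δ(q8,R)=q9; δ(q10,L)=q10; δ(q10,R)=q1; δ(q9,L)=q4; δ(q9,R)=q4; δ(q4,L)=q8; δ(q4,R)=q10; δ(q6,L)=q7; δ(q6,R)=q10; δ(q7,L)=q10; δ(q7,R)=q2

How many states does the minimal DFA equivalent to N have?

6

States {q3,q6} cannot be reached from the start state, so discard them.
Initial partition by acceptance: {q0,q4,q5,q9,q10} | {q1,q2,q7,q8}.
Refine {q0,q4,q5,q9,q10} on symbol L: members go to different blocks, giving {q0,q9,q10} and {q4,q5}.
On input L, block {q0,q9,q10} splits into {q0,q9} and {q10}.
Split {q1,q2,q7,q8} by δ(·,L) → {q1,q2,q8} and {q7}.
Refine {q4,q5} on symbol L: members go to different blocks, giving {q4} and {q5}.
Stable partition: {q0,q9} | {q1,q2,q8} | {q4} | {q10} | {q7} | {q5} — 6 equivalence classes.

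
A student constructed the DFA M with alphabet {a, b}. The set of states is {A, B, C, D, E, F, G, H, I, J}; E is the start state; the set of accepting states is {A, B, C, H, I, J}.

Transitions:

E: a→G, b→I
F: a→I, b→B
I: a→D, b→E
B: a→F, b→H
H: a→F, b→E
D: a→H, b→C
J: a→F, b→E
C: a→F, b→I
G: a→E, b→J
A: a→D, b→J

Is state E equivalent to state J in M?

No

Reachable states from the start: {B,C,D,E,F,G,H,I,J}. Unreachable: {A} — drop them.
P0 = {B,C,H,I,J} | {D,E,F,G}.
Split {B,C,H,I,J} by δ(·,b) → {H,I,J} and {B,C}.
Refine {D,E,F,G} on symbol a: members go to different blocks, giving {D,F} and {E,G}.
Stable partition: {H,I,J} | {D,F} | {B,C} | {E,G} — 4 equivalence classes.
E and J end up in different blocks, so they are distinguishable. For instance, the string 'ε' is accepted from only J.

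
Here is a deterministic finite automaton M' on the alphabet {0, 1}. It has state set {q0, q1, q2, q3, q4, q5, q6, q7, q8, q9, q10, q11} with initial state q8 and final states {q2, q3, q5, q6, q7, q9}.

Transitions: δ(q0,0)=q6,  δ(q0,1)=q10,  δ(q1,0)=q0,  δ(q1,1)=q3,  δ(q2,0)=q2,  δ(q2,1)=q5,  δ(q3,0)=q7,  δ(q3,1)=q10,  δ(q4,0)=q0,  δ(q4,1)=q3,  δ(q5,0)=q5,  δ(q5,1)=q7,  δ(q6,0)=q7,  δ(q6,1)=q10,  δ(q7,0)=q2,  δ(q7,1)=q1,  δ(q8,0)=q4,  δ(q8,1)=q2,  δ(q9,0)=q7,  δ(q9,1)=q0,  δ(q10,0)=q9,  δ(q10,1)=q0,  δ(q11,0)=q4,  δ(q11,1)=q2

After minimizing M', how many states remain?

First remove the unreachable states {q11}; 11 states remain.
Initial partition by acceptance: {q2,q3,q5,q6,q7,q9} | {q0,q1,q4,q8,q10}.
On input 1, block {q2,q3,q5,q6,q7,q9} splits into {q3,q6,q7,q9} and {q2,q5}.
Refine {q3,q6,q7,q9} on symbol 0: members go to different blocks, giving {q3,q6,q9} and {q7}.
Refine {q0,q1,q4,q8,q10} on symbol 0: members go to different blocks, giving {q1,q4,q8} and {q0,q10}.
Split {q1,q4,q8} by δ(·,0) → {q1,q4} and {q8}.
Refine {q2,q5} on symbol 1: members go to different blocks, giving {q2} and {q5}.
Stable partition: {q3,q6,q9} | {q1,q4} | {q2} | {q7} | {q0,q10} | {q8} | {q5} — 7 equivalence classes.

7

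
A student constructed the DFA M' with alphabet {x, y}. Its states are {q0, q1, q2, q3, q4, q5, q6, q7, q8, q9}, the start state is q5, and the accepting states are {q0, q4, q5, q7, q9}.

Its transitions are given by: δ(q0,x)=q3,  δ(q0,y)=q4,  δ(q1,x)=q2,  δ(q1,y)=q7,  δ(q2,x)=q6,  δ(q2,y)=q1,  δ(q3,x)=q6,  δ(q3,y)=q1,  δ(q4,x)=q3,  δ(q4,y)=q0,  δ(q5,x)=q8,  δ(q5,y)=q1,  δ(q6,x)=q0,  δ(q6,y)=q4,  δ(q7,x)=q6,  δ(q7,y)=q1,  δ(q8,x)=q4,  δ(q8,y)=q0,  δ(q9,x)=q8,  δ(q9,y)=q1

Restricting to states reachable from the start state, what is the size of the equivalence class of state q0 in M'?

Reachable states from the start: {q0,q1,q2,q3,q4,q5,q6,q7,q8}. Unreachable: {q9} — drop them.
Start with accepting vs non-accepting: {q0,q4,q5,q7} | {q1,q2,q3,q6,q8}.
On input y, block {q0,q4,q5,q7} splits into {q0,q4} and {q5,q7}.
Refine {q1,q2,q3,q6,q8} on symbol x: members go to different blocks, giving {q1,q2,q3} and {q6,q8}.
Split {q1,q2,q3} by δ(·,x) → {q2,q3} and {q1}.
Stable partition: {q0,q4} | {q2,q3} | {q5,q7} | {q6,q8} | {q1} — 5 equivalence classes.
State q0 belongs to the block {q0,q4}, which has 2 states.

2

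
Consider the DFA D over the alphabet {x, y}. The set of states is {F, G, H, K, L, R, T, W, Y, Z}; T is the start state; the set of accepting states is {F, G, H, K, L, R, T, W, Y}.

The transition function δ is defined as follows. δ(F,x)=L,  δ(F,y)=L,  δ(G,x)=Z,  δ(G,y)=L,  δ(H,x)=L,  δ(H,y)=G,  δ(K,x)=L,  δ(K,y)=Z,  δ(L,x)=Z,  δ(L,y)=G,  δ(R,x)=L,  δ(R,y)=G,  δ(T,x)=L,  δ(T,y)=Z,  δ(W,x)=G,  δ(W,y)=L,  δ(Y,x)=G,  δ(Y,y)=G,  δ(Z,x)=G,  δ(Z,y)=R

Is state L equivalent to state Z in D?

States {F,H,K,W,Y} cannot be reached from the start state, so discard them.
Initial partition by acceptance: {G,L,R,T} | {Z}.
Refine {G,L,R,T} on symbol x: members go to different blocks, giving {R,T} and {G,L}.
On input y, block {R,T} splits into {T} and {R}.
The partition is now stable with 4 blocks: {T} | {Z} | {G,L} | {R}.
L and Z end up in different blocks, so they are distinguishable. For instance, the string 'ε' is accepted from only L.

No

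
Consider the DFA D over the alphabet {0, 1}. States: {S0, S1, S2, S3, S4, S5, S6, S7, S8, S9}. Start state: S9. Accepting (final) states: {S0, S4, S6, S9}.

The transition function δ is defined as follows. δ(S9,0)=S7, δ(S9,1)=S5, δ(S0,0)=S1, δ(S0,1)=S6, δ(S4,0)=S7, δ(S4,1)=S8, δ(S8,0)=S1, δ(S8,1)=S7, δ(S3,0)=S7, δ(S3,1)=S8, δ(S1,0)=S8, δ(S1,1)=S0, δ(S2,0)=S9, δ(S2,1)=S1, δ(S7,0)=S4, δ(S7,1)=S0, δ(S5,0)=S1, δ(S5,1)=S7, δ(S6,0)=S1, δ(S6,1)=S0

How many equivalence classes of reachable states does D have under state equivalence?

5

Reachable states from the start: {S0,S1,S4,S5,S6,S7,S8,S9}. Unreachable: {S2,S3} — drop them.
Initial partition by acceptance: {S0,S4,S6,S9} | {S1,S5,S7,S8}.
Refine {S0,S4,S6,S9} on symbol 1: members go to different blocks, giving {S0,S6} and {S4,S9}.
On input 0, block {S1,S5,S7,S8} splits into {S1,S5,S8} and {S7}.
Refine {S1,S5,S8} on symbol 1: members go to different blocks, giving {S5,S8} and {S1}.
No further refinement is possible. Final partition (5 blocks): {S0,S6} | {S5,S8} | {S4,S9} | {S7} | {S1}.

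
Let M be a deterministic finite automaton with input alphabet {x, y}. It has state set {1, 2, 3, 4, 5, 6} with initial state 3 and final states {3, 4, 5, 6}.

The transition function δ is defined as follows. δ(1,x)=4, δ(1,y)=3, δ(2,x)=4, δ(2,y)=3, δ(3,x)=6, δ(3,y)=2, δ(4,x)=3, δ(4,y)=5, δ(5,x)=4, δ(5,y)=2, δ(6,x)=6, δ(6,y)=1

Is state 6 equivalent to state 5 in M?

No

Start with accepting vs non-accepting: {3,4,5,6} | {1,2}.
Refine {3,4,5,6} on symbol y: members go to different blocks, giving {3,5,6} and {4}.
Refine {3,5,6} on symbol x: members go to different blocks, giving {3,6} and {5}.
No further refinement is possible. Final partition (4 blocks): {3,6} | {1,2} | {4} | {5}.
6 and 5 end up in different blocks, so they are distinguishable. For instance, the string 'xy' is accepted from only 5.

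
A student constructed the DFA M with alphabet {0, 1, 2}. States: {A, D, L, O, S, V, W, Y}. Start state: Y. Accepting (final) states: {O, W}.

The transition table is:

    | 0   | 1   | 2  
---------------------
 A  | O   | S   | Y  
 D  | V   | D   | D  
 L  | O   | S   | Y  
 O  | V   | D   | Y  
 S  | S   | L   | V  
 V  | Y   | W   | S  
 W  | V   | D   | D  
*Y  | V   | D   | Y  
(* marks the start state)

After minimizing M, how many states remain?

5

Reachable states from the start: {D,L,O,S,V,W,Y}. Unreachable: {A} — drop them.
Start with accepting vs non-accepting: {O,W} | {D,L,S,V,Y}.
Split {D,L,S,V,Y} by δ(·,0) → {D,S,V,Y} and {L}.
Refine {D,S,V,Y} on symbol 1: members go to different blocks, giving {D,Y} and {S} and {V}.
Stable partition: {O,W} | {D,Y} | {L} | {S} | {V} — 5 equivalence classes.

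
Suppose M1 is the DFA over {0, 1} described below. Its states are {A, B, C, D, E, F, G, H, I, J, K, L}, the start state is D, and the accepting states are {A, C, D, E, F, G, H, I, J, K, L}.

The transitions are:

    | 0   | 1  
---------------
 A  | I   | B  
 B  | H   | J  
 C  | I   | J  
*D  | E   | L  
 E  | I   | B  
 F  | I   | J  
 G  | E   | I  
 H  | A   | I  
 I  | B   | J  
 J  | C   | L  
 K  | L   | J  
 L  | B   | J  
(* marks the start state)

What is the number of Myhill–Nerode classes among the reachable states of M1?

6

Reachable states from the start: {A,B,C,D,E,H,I,J,L}. Unreachable: {F,G,K} — drop them.
Initial partition by acceptance: {A,C,D,E,H,I,J,L} | {B}.
Split {A,C,D,E,H,I,J,L} by δ(·,0) → {A,C,D,E,H,J} and {I,L}.
On input 0, block {A,C,D,E,H,J} splits into {A,C,E} and {D,H,J}.
Refine {A,C,E} on symbol 1: members go to different blocks, giving {A,E} and {C}.
Refine {D,H,J} on symbol 0: members go to different blocks, giving {D,H} and {J}.
Stable partition: {A,E} | {B} | {I,L} | {D,H} | {C} | {J} — 6 equivalence classes.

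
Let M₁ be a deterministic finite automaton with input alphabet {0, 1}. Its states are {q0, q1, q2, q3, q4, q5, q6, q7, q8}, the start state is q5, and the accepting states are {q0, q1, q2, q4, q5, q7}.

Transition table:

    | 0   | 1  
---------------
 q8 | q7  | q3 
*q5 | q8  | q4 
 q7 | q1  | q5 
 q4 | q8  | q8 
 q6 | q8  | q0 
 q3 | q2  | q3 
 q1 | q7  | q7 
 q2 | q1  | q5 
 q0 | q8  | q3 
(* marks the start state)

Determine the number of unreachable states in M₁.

Starting at q5 and following transitions, the reachable set is {q1, q2, q3, q4, q5, q7, q8}. That leaves q0, q6 unreachable — 2 in total.

2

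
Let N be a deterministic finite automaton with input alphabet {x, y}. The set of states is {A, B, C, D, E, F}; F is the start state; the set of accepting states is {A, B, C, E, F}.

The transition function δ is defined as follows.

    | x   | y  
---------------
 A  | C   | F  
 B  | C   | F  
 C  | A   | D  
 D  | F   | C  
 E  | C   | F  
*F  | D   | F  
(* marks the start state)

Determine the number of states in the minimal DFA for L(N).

4

First remove the unreachable states {B,E}; 4 states remain.
Start with accepting vs non-accepting: {A,C,F} | {D}.
Split {A,C,F} by δ(·,x) → {A,C} and {F}.
Split {A,C} by δ(·,y) → {A} and {C}.
No further refinement is possible. Final partition (4 blocks): {A} | {D} | {F} | {C}.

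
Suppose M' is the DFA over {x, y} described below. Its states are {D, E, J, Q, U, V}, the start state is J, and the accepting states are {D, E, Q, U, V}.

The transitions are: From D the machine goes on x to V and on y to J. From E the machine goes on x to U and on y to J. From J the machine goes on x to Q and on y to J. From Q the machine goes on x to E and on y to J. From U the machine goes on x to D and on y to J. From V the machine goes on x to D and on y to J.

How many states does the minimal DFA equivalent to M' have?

2

Initial partition by acceptance: {D,E,Q,U,V} | {J}.
Stable partition: {D,E,Q,U,V} | {J} — 2 equivalence classes.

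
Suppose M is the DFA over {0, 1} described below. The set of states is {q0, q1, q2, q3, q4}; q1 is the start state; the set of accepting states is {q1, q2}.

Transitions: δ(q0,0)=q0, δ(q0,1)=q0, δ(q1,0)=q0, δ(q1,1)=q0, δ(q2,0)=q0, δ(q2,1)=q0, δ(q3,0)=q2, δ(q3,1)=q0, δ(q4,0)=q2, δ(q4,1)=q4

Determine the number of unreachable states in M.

Starting at q1 and following transitions, the reachable set is {q0, q1}. That leaves q2, q3, q4 unreachable — 3 in total.

3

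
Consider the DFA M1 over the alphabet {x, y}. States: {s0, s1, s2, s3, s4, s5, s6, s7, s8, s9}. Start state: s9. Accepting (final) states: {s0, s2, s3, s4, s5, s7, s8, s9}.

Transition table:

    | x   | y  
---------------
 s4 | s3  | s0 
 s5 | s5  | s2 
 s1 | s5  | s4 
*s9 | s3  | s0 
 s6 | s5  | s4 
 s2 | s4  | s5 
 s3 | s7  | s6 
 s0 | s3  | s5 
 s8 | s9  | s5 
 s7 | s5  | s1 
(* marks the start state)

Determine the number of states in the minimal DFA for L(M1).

First remove the unreachable states {s8}; 9 states remain.
Initial partition by acceptance: {s0,s2,s3,s4,s5,s7,s9} | {s1,s6}.
Split {s0,s2,s3,s4,s5,s7,s9} by δ(·,y) → {s0,s2,s4,s5,s9} and {s3,s7}.
On input x, block {s0,s2,s4,s5,s9} splits into {s0,s4,s9} and {s2,s5}.
Refine {s0,s4,s9} on symbol y: members go to different blocks, giving {s4,s9} and {s0}.
Refine {s3,s7} on symbol x: members go to different blocks, giving {s3} and {s7}.
Refine {s2,s5} on symbol x: members go to different blocks, giving {s2} and {s5}.
No further refinement is possible. Final partition (7 blocks): {s4,s9} | {s1,s6} | {s3} | {s2} | {s0} | {s7} | {s5}.

7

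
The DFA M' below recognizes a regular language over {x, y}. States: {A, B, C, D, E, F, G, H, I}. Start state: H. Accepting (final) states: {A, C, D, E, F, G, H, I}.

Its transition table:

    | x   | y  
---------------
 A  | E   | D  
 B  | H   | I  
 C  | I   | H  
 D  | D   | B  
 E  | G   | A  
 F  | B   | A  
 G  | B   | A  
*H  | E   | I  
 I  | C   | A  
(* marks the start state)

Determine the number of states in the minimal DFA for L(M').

Reachable states from the start: {A,B,C,D,E,G,H,I}. Unreachable: {F} — drop them.
Initial partition by acceptance: {A,C,D,E,G,H,I} | {B}.
On input x, block {A,C,D,E,G,H,I} splits into {A,C,D,E,H,I} and {G}.
Split {A,C,D,E,H,I} by δ(·,x) → {A,C,D,H,I} and {E}.
On input x, block {A,C,D,H,I} splits into {C,D,I} and {A,H}.
On input y, block {C,D,I} splits into {C,I} and {D}.
Split {A,H} by δ(·,y) → {A} and {H}.
Refine {C,I} on symbol y: members go to different blocks, giving {C} and {I}.
No further refinement is possible. Final partition (8 blocks): {C} | {B} | {G} | {E} | {A} | {D} | {H} | {I}.

8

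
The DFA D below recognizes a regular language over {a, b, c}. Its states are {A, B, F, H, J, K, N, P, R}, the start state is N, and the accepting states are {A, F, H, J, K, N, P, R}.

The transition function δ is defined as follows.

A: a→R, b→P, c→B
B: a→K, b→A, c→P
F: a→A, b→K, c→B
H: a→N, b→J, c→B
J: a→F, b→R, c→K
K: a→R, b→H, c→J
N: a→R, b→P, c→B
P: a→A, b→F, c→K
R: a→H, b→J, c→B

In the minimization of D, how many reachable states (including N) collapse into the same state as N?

5

All states are reachable from the start state.
Initial partition by acceptance: {A,F,H,J,K,N,P,R} | {B}.
On input c, block {A,F,H,J,K,N,P,R} splits into {A,F,H,N,R} and {J,K,P}.
Stable partition: {A,F,H,N,R} | {B} | {J,K,P} — 3 equivalence classes.
State N belongs to the block {A,F,H,N,R}, which has 5 states.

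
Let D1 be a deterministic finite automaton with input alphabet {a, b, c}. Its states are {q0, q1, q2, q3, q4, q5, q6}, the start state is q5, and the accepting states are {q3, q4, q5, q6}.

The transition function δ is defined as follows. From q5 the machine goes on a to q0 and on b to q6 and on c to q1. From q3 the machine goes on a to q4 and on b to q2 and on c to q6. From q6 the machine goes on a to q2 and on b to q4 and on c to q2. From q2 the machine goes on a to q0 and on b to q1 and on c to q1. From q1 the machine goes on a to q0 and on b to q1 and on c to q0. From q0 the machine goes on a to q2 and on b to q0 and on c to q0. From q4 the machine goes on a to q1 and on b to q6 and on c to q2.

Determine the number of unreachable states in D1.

1

BFS from q5 reaches {q0, q1, q2, q4, q5, q6}; the 1 state(s) q3 are never visited.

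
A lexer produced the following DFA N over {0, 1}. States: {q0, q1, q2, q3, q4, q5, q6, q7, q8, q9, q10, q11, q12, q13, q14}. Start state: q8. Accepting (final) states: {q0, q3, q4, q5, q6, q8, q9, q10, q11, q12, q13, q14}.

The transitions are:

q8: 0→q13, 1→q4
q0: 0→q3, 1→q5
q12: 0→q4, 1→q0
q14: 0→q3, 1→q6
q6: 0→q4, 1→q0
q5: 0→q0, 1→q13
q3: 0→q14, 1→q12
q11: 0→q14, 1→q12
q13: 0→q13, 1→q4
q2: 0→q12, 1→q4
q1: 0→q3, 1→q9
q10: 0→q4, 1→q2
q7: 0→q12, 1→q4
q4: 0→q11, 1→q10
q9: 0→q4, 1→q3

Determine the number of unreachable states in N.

Starting at q8 and following transitions, the reachable set is {q0, q2, q3, q4, q5, q6, q8, q10, q11, q12, q13, q14}. That leaves q1, q7, q9 unreachable — 3 in total.

3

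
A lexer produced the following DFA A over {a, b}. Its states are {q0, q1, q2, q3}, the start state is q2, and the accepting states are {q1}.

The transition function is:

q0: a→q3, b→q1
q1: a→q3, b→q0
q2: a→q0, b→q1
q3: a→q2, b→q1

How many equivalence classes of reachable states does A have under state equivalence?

All states are reachable from the start state.
P0 = {q1} | {q0,q2,q3}.
Stable partition: {q1} | {q0,q2,q3} — 2 equivalence classes.

2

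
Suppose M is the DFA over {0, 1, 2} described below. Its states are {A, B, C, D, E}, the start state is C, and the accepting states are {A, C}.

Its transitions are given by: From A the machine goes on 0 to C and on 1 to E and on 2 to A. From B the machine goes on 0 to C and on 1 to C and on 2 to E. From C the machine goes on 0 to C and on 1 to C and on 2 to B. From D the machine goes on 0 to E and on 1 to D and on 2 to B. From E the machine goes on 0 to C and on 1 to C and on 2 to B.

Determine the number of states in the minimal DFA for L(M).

First remove the unreachable states {A,D}; 3 states remain.
P0 = {C} | {B,E}.
Stable partition: {C} | {B,E} — 2 equivalence classes.

2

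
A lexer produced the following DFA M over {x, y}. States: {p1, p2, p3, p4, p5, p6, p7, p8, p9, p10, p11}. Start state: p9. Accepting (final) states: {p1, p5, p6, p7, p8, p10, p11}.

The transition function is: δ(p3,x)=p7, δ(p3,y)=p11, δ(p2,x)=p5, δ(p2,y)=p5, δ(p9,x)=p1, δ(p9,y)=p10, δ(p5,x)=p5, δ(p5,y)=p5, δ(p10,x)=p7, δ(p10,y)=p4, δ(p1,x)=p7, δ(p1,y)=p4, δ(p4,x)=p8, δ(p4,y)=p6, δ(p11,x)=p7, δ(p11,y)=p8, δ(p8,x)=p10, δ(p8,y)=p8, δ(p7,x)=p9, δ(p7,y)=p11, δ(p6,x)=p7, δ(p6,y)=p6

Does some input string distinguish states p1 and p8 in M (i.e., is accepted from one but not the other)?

Reachable states from the start: {p1,p4,p6,p7,p8,p9,p10,p11}. Unreachable: {p2,p3,p5} — drop them.
P0 = {p1,p6,p7,p8,p10,p11} | {p4,p9}.
On input x, block {p1,p6,p7,p8,p10,p11} splits into {p1,p6,p8,p10,p11} and {p7}.
Split {p1,p6,p8,p10,p11} by δ(·,x) → {p1,p6,p10,p11} and {p8}.
Refine {p1,p6,p10,p11} on symbol y: members go to different blocks, giving {p1,p10} and {p6} and {p11}.
On input x, block {p4,p9} splits into {p4} and {p9}.
No further refinement is possible. Final partition (7 blocks): {p1,p10} | {p4} | {p7} | {p8} | {p6} | {p11} | {p9}.
p1 and p8 end up in different blocks, so they are distinguishable. For instance, the string 'y' is accepted from only p8.

Yes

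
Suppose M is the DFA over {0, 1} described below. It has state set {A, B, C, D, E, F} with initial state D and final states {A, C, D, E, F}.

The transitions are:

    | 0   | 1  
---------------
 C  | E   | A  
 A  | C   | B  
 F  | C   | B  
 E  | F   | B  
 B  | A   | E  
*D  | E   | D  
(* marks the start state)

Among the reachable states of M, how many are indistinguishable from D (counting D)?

Every state is reachable, so we keep all 6.
P0 = {A,C,D,E,F} | {B}.
On input 1, block {A,C,D,E,F} splits into {A,E,F} and {C,D}.
Split {A,E,F} by δ(·,0) → {A,F} and {E}.
Refine {C,D} on symbol 1: members go to different blocks, giving {C} and {D}.
No further refinement is possible. Final partition (5 blocks): {A,F} | {B} | {C} | {E} | {D}.
State D belongs to the block {D}, which has 1 states.

1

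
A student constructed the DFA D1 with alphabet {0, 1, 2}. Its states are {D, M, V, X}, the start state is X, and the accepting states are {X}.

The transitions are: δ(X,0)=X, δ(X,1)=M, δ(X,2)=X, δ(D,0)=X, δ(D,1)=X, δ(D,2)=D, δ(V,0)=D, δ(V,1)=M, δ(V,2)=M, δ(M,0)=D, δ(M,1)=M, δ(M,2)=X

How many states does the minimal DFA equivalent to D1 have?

States {V} cannot be reached from the start state, so discard them.
P0 = {X} | {D,M}.
On input 0, block {D,M} splits into {D} and {M}.
No further refinement is possible. Final partition (3 blocks): {X} | {D} | {M}.

3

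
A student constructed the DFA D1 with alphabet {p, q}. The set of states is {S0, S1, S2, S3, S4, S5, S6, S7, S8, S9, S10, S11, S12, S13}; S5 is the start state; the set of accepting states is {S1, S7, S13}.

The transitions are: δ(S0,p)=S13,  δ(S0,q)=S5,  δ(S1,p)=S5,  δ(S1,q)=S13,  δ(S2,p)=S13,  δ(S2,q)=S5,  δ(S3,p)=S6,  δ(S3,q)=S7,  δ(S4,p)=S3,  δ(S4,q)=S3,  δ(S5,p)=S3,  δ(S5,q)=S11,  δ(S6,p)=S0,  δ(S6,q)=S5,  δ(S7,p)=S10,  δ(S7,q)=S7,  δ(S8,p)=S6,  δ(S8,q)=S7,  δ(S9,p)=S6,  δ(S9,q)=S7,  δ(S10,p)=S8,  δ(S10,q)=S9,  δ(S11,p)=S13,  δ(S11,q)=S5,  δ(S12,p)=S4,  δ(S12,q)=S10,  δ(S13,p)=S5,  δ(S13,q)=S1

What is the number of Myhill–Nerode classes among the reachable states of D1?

Reachable states from the start: {S0,S1,S3,S5,S6,S7,S8,S9,S10,S11,S13}. Unreachable: {S2,S4,S12} — drop them.
Start with accepting vs non-accepting: {S1,S7,S13} | {S0,S3,S5,S6,S8,S9,S10,S11}.
On input p, block {S0,S3,S5,S6,S8,S9,S10,S11} splits into {S3,S5,S6,S8,S9,S10} and {S0,S11}.
On input p, block {S3,S5,S6,S8,S9,S10} splits into {S3,S5,S8,S9,S10} and {S6}.
Refine {S3,S5,S8,S9,S10} on symbol p: members go to different blocks, giving {S3,S8,S9} and {S5,S10}.
Refine {S5,S10} on symbol q: members go to different blocks, giving {S5} and {S10}.
Split {S1,S7,S13} by δ(·,p) → {S1,S13} and {S7}.
The partition is now stable with 7 blocks: {S1,S13} | {S3,S8,S9} | {S0,S11} | {S6} | {S5} | {S10} | {S7}.

7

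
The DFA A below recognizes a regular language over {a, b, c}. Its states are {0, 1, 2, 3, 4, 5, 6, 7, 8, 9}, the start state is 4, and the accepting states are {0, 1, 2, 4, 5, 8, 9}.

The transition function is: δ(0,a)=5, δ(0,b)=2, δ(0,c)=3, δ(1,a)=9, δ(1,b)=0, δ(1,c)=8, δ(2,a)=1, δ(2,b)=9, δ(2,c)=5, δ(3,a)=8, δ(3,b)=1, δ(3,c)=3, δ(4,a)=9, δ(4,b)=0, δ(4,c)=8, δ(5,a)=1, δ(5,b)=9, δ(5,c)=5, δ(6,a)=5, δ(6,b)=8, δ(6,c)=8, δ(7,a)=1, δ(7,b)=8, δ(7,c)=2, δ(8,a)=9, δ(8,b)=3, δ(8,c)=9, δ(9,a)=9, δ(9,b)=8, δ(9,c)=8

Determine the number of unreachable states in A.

2

Starting at 4 and following transitions, the reachable set is {0, 1, 2, 3, 4, 5, 8, 9}. That leaves 6, 7 unreachable — 2 in total.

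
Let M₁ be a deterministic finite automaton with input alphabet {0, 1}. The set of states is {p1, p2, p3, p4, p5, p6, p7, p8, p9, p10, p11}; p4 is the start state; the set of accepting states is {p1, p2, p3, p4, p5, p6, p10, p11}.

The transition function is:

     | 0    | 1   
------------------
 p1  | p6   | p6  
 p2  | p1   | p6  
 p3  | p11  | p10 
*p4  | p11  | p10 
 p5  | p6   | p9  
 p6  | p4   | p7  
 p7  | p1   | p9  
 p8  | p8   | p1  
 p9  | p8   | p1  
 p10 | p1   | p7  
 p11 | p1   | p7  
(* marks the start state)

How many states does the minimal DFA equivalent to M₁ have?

Reachable states from the start: {p1,p4,p6,p7,p8,p9,p10,p11}. Unreachable: {p2,p3,p5} — drop them.
Initial partition by acceptance: {p1,p4,p6,p10,p11} | {p7,p8,p9}.
Refine {p1,p4,p6,p10,p11} on symbol 1: members go to different blocks, giving {p6,p10,p11} and {p1,p4}.
Split {p7,p8,p9} by δ(·,0) → {p8,p9} and {p7}.
The partition is now stable with 4 blocks: {p6,p10,p11} | {p8,p9} | {p1,p4} | {p7}.

4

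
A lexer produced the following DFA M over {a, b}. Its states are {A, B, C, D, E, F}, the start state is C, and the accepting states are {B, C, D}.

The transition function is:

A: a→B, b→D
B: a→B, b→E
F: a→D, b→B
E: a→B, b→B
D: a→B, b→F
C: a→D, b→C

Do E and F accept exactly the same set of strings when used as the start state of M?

Yes

First remove the unreachable states {A}; 5 states remain.
P0 = {B,C,D} | {E,F}.
Refine {B,C,D} on symbol b: members go to different blocks, giving {B,D} and {C}.
No further refinement is possible. Final partition (3 blocks): {B,D} | {E,F} | {C}.
E and F lie in the same block of the stable partition, so they are equivalent — no string distinguishes them.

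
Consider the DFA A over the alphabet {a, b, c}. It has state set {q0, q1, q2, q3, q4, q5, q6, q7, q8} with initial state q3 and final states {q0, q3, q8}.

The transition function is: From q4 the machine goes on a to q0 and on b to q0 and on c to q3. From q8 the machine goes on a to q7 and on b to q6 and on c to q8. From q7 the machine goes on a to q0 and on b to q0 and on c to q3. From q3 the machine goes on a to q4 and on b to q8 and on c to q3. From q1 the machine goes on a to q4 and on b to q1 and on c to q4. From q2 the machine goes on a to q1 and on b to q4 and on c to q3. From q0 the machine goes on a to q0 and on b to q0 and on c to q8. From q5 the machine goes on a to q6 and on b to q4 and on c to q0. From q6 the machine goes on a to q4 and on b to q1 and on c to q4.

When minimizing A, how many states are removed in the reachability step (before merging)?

2

BFS from q3 reaches {q0, q1, q3, q4, q6, q7, q8}; the 2 state(s) q2, q5 are never visited.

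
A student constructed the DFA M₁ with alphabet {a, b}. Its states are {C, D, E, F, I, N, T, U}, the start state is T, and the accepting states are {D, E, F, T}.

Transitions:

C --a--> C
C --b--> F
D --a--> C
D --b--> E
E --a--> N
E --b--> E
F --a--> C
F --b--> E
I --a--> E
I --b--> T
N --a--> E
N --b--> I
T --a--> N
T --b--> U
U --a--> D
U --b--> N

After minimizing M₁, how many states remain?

Every state is reachable, so we keep all 8.
Start with accepting vs non-accepting: {D,E,F,T} | {C,I,N,U}.
Split {D,E,F,T} by δ(·,b) → {D,E,F} and {T}.
Split {C,I,N,U} by δ(·,a) → {I,N,U} and {C}.
Split {D,E,F} by δ(·,a) → {D,F} and {E}.
On input a, block {I,N,U} splits into {I,N} and {U}.
Refine {I,N} on symbol b: members go to different blocks, giving {I} and {N}.
No further refinement is possible. Final partition (7 blocks): {D,F} | {I} | {T} | {C} | {E} | {U} | {N}.

7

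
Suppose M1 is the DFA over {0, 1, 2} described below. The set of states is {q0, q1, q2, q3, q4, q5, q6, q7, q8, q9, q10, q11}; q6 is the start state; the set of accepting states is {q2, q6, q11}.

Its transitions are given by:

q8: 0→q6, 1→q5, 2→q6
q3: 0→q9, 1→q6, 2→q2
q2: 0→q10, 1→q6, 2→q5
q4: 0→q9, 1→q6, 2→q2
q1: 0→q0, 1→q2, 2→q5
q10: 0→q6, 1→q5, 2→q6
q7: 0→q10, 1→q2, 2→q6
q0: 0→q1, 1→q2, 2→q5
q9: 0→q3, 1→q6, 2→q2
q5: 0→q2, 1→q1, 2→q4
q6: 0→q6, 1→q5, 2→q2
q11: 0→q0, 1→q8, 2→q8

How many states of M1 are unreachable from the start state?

3

No path from q6 leads to q7, q8, q11; the other 9 states are all reachable.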